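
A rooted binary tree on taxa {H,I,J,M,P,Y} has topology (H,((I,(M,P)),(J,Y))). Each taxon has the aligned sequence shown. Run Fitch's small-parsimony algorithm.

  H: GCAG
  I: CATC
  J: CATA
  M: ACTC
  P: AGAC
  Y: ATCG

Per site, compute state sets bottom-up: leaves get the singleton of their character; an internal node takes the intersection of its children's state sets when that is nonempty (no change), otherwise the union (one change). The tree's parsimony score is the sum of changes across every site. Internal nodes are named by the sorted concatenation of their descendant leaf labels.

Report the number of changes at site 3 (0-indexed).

site 0, node MP: M={A} ∩ P={A} → {A} (+0)
site 0, node IMP: I={C} ∪ MP={A} → {A,C} (+1)
site 0, node JY: J={C} ∪ Y={A} → {A,C} (+1)
site 0, node IJMPY: IMP={A,C} ∩ JY={A,C} → {A,C} (+0)
site 0, node HIJMPY: H={G} ∪ IJMPY={A,C} → {A,C,G} (+1)
site 1, node MP: M={C} ∪ P={G} → {C,G} (+1)
site 1, node IMP: I={A} ∪ MP={C,G} → {A,C,G} (+1)
site 1, node JY: J={A} ∪ Y={T} → {A,T} (+1)
site 1, node IJMPY: IMP={A,C,G} ∩ JY={A,T} → {A} (+0)
site 1, node HIJMPY: H={C} ∪ IJMPY={A} → {A,C} (+1)
site 2, node MP: M={T} ∪ P={A} → {A,T} (+1)
site 2, node IMP: I={T} ∩ MP={A,T} → {T} (+0)
site 2, node JY: J={T} ∪ Y={C} → {C,T} (+1)
site 2, node IJMPY: IMP={T} ∩ JY={C,T} → {T} (+0)
site 2, node HIJMPY: H={A} ∪ IJMPY={T} → {A,T} (+1)
site 3, node MP: M={C} ∩ P={C} → {C} (+0)
site 3, node IMP: I={C} ∩ MP={C} → {C} (+0)
site 3, node JY: J={A} ∪ Y={G} → {A,G} (+1)
site 3, node IJMPY: IMP={C} ∪ JY={A,G} → {A,C,G} (+1)
site 3, node HIJMPY: H={G} ∩ IJMPY={A,C,G} → {G} (+0)
per-site changes: [3, 4, 3, 2]; total = 12

2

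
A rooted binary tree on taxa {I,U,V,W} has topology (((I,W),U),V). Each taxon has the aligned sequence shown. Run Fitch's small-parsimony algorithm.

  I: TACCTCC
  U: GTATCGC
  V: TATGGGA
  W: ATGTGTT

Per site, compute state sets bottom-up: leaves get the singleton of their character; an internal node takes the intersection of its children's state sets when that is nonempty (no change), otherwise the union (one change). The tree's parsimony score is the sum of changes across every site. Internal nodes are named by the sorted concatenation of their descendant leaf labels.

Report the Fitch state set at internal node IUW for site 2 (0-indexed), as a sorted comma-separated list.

A,C,G

[col 0] IW: children I:{T}, W:{A} ∪→ {A,T}; cost 1
[col 0] IUW: children IW:{A,T}, U:{G} ∪→ {A,G,T}; cost 1
[col 0] IUVW: children IUW:{A,G,T}, V:{T} ∩→ {T}; cost 0
[col 1] IW: children I:{A}, W:{T} ∪→ {A,T}; cost 1
[col 1] IUW: children IW:{A,T}, U:{T} ∩→ {T}; cost 0
[col 1] IUVW: children IUW:{T}, V:{A} ∪→ {A,T}; cost 1
[col 2] IW: children I:{C}, W:{G} ∪→ {C,G}; cost 1
[col 2] IUW: children IW:{C,G}, U:{A} ∪→ {A,C,G}; cost 1
[col 2] IUVW: children IUW:{A,C,G}, V:{T} ∪→ {A,C,G,T}; cost 1
[col 3] IW: children I:{C}, W:{T} ∪→ {C,T}; cost 1
[col 3] IUW: children IW:{C,T}, U:{T} ∩→ {T}; cost 0
[col 3] IUVW: children IUW:{T}, V:{G} ∪→ {G,T}; cost 1
[col 4] IW: children I:{T}, W:{G} ∪→ {G,T}; cost 1
[col 4] IUW: children IW:{G,T}, U:{C} ∪→ {C,G,T}; cost 1
[col 4] IUVW: children IUW:{C,G,T}, V:{G} ∩→ {G}; cost 0
[col 5] IW: children I:{C}, W:{T} ∪→ {C,T}; cost 1
[col 5] IUW: children IW:{C,T}, U:{G} ∪→ {C,G,T}; cost 1
[col 5] IUVW: children IUW:{C,G,T}, V:{G} ∩→ {G}; cost 0
[col 6] IW: children I:{C}, W:{T} ∪→ {C,T}; cost 1
[col 6] IUW: children IW:{C,T}, U:{C} ∩→ {C}; cost 0
[col 6] IUVW: children IUW:{C}, V:{A} ∪→ {A,C}; cost 1
per-site changes: [2, 2, 3, 2, 2, 2, 2]; total = 15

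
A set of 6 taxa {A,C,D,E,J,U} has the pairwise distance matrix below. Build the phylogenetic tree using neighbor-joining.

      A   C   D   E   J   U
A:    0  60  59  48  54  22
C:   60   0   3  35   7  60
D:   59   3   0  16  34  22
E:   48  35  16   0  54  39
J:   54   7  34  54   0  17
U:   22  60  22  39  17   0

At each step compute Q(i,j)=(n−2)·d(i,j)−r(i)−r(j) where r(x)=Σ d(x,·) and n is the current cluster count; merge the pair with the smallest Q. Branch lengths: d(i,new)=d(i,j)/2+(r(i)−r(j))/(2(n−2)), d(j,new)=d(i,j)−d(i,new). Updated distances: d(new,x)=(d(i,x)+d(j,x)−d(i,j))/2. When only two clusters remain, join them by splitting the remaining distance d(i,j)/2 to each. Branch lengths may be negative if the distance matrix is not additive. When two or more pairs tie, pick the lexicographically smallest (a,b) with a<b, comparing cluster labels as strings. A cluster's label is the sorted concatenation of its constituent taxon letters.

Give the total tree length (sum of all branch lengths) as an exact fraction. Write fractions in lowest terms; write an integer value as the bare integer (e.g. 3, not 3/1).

iteration 1: select A,U (d=22, Q=-315); attach at lengths (171/8, 5/8); label the merged cluster AU
  updated: d(AU,C)=49, d(AU,D)=59/2, d(AU,E)=65/2, d(AU,J)=49/2
iteration 2: select C,J (d=7, Q=-385/2); attach at lengths (-3/4, 31/4); label the merged cluster CJ
  updated: d(AU,CJ)=133/4, d(CJ,D)=15, d(CJ,E)=41
iteration 3: select AU,E (d=65/2, Q=-479/4); attach at lengths (283/16, 237/16); label the merged cluster AEU
  updated: d(AEU,CJ)=167/8, d(AEU,D)=13/2
iteration 4: select AEU,CJ (d=167/8, Q=-339/8); attach at lengths (99/16, 235/16); label the merged cluster ACEJU
  updated: d(ACEJU,D)=5/16
iteration 5: select ACEJU,D (d=5/16); attach at lengths (5/32, 5/32); label the merged cluster ACDEJU
final tree: ((((A:171/8,U:5/8):283/16,E:237/16):99/16,(C:-3/4,J:31/4):235/16):5/32,D:5/32)
total length: 1323/16

1323/16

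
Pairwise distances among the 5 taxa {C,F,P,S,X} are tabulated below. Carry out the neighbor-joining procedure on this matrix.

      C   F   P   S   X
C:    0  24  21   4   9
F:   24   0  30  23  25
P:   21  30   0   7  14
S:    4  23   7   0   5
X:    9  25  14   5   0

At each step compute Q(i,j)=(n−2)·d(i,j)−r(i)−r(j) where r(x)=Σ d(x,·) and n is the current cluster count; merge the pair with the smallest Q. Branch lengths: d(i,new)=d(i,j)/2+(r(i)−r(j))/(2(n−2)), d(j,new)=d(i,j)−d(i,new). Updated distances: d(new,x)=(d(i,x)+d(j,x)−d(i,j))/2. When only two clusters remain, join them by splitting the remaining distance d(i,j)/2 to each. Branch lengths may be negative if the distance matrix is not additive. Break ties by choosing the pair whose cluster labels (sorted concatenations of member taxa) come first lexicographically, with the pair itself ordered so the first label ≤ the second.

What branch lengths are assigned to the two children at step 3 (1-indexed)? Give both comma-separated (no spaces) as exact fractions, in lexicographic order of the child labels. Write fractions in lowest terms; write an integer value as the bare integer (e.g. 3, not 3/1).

3/2,5/2

step 1: merge (P,S) at d=7, Q=-90; branch lengths P→9, S→-2; new cluster PS
  updated: d(C,PS)=9, d(F,PS)=23, d(PS,X)=6
step 2: merge (C,F) at d=24, Q=-66; branch lengths C→9/2, F→39/2; new cluster CF
  updated: d(CF,PS)=4, d(CF,X)=5
step 3: merge (CF,PS) at d=4, Q=-15; branch lengths CF→3/2, PS→5/2; new cluster CFPS
  updated: d(CFPS,X)=7/2
step 4: merge (CFPS,X) at d=7/2; branch lengths CFPS→7/4, X→7/4; new cluster CFPSX
final tree: (((C:9/2,F:39/2):3/2,(P:9,S:-2):5/2):7/4,X:7/4)
total length: 77/2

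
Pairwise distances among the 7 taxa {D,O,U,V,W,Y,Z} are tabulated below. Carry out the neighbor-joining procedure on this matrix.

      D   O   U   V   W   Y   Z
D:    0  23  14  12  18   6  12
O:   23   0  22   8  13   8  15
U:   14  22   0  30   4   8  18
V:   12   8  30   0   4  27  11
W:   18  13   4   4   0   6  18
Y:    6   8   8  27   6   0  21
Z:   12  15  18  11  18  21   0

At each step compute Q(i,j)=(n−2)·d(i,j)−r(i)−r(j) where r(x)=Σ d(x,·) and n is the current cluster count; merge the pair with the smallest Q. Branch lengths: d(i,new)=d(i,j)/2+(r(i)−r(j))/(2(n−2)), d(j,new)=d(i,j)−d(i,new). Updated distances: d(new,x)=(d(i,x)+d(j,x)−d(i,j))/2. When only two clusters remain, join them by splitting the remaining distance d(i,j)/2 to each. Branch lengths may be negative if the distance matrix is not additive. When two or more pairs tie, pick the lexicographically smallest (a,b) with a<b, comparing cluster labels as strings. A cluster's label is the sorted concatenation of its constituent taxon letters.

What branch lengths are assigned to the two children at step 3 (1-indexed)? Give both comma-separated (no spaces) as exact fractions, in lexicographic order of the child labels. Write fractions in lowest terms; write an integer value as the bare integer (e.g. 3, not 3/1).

iteration 1: select O,V (d=8, Q=-141); attach at lengths (37/10, 43/10); label the merged cluster OV
  updated: d(D,OV)=27/2, d(OV,U)=22, d(OV,W)=9/2, d(OV,Y)=27/2, d(OV,Z)=9
iteration 2: select OV,Z (d=9, Q=-209/2); attach at lengths (41/16, 103/16); label the merged cluster OVZ
  updated: d(D,OVZ)=33/4, d(OVZ,U)=31/2, d(OVZ,W)=27/4, d(OVZ,Y)=51/4
iteration 3: select D,OVZ (d=33/4, Q=-259/4); attach at lengths (37/8, 29/8); label the merged cluster DOVZ
  updated: d(DOVZ,U)=85/8, d(DOVZ,W)=33/4, d(DOVZ,Y)=21/4
iteration 4: select DOVZ,Y (d=21/4, Q=-263/8); attach at lengths (123/32, 45/32); label the merged cluster DOVYZ
  updated: d(DOVYZ,U)=107/16, d(DOVYZ,W)=9/2
iteration 5: select DOVYZ,U (d=107/16, Q=-243/16); attach at lengths (115/32, 99/32); label the merged cluster DOUVYZ
  updated: d(DOUVYZ,W)=29/32
iteration 6: select DOUVYZ,W (d=29/32); attach at lengths (29/64, 29/64); label the merged cluster DOUVWYZ
final tree: ((((D:37/8,((O:37/10,V:43/10):41/16,Z:103/16):29/8):123/32,Y:45/32):115/32,U:99/32):29/64,W:29/64)
total length: 1219/32

37/8,29/8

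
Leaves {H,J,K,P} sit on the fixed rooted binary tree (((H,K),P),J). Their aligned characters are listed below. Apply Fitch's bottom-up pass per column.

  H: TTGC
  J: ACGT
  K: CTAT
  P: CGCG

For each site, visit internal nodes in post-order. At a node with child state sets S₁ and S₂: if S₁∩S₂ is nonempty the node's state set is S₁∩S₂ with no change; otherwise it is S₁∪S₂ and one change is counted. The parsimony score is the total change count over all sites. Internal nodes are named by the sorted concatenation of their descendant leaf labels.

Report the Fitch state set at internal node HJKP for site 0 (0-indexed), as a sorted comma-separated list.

A,C

HK@0: {T} ∪ {C} = {C,T} (union, +1)
HKP@0: {C,T} ∩ {C} = {C} (intersection, +0)
HJKP@0: {C} ∪ {A} = {A,C} (union, +1)
HK@1: {T} ∩ {T} = {T} (intersection, +0)
HKP@1: {T} ∪ {G} = {G,T} (union, +1)
HJKP@1: {G,T} ∪ {C} = {C,G,T} (union, +1)
HK@2: {G} ∪ {A} = {A,G} (union, +1)
HKP@2: {A,G} ∪ {C} = {A,C,G} (union, +1)
HJKP@2: {A,C,G} ∩ {G} = {G} (intersection, +0)
HK@3: {C} ∪ {T} = {C,T} (union, +1)
HKP@3: {C,T} ∪ {G} = {C,G,T} (union, +1)
HJKP@3: {C,G,T} ∩ {T} = {T} (intersection, +0)
per-site changes: [2, 2, 2, 2]; total = 8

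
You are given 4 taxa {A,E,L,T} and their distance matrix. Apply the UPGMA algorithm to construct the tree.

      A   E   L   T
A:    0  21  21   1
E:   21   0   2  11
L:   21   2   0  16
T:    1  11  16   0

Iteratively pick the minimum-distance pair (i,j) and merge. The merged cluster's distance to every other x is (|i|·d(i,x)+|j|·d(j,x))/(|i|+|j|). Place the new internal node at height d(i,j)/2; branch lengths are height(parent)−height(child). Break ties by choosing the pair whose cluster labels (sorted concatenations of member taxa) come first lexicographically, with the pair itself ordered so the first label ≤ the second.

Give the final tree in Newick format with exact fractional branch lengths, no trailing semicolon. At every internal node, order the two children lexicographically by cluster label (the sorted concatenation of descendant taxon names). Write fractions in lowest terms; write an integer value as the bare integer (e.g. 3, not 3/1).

step 1: merge (A,T) at d=1; branch lengths A→1/2, T→1/2; new cluster AT
  updated: d(AT,E)=16, d(AT,L)=37/2
step 2: merge (E,L) at d=2; branch lengths E→1, L→1; new cluster EL
  updated: d(AT,EL)=69/4
step 3: merge (AT,EL) at d=69/4; branch lengths AT→65/8, EL→61/8; new cluster AELT
final tree: ((A:1/2,T:1/2):65/8,(E:1,L:1):61/8)
total length: 75/4

((A:1/2,T:1/2):65/8,(E:1,L:1):61/8)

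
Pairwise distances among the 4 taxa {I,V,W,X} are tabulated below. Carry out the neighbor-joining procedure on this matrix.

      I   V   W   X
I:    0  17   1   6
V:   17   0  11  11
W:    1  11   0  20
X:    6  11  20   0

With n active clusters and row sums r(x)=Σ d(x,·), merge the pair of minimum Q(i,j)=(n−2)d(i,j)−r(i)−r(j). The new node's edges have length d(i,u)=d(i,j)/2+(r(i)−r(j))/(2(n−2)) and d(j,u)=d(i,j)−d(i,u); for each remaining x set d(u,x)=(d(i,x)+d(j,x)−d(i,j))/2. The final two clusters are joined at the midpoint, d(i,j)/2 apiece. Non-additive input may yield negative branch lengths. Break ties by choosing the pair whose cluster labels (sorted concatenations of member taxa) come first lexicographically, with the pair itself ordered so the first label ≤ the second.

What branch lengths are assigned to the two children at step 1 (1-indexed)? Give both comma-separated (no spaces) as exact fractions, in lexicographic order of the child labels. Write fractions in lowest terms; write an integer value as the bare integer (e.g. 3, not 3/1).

-3/2,5/2

step 1: merge (I,W) at d=1, Q=-54; branch lengths I→-3/2, W→5/2; new cluster IW
  updated: d(IW,V)=27/2, d(IW,X)=25/2
step 2: merge (IW,V) at d=27/2, Q=-37; branch lengths IW→15/2, V→6; new cluster IVW
  updated: d(IVW,X)=5
step 3: merge (IVW,X) at d=5; branch lengths IVW→5/2, X→5/2; new cluster IVWX
final tree: (((I:-3/2,W:5/2):15/2,V:6):5/2,X:5/2)
total length: 39/2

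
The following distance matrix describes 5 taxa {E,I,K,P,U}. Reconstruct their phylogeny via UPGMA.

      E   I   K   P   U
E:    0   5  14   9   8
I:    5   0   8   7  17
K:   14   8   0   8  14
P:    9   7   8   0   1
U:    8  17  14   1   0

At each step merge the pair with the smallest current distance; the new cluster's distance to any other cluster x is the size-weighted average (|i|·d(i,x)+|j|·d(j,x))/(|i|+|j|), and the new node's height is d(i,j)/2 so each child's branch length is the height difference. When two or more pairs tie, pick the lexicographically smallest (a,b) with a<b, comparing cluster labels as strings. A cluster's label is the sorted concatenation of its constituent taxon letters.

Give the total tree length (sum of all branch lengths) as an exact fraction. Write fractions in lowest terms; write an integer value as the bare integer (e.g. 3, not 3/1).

1. join P+U (d=1) ⇒ PU; edges |P|=1/2, |U|=1/2
  updated: d(E,PU)=17/2, d(I,PU)=12, d(K,PU)=11
2. join E+I (d=5) ⇒ EI; edges |E|=5/2, |I|=5/2
  updated: d(EI,K)=11, d(EI,PU)=41/4
3. join EI+PU (d=41/4) ⇒ EIPU; edges |EI|=21/8, |PU|=37/8
  updated: d(EIPU,K)=11
4. join EIPU+K (d=11) ⇒ EIKPU; edges |EIPU|=3/8, |K|=11/2
final tree: (((E:5/2,I:5/2):21/8,(P:1/2,U:1/2):37/8):3/8,K:11/2)
total length: 153/8

153/8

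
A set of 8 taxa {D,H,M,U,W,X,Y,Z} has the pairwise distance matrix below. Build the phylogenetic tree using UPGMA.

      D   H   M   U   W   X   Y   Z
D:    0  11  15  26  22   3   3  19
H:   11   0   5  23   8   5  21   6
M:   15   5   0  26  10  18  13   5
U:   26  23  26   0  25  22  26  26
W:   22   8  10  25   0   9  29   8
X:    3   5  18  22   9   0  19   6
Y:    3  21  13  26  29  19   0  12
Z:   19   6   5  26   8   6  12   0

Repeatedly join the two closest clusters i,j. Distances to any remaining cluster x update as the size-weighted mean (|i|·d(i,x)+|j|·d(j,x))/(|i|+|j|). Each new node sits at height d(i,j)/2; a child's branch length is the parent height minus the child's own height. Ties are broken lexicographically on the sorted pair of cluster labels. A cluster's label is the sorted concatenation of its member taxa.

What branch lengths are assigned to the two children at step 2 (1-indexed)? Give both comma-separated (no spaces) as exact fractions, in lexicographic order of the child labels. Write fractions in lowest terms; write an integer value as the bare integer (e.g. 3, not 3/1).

iteration 1: select D,X (d=3); attach at lengths (3/2, 3/2); label the merged cluster DX
  updated: d(DX,H)=8, d(DX,M)=33/2, d(DX,U)=24, d(DX,W)=31/2, d(DX,Y)=11, d(DX,Z)=25/2
iteration 2: select H,M (d=5); attach at lengths (5/2, 5/2); label the merged cluster HM
  updated: d(DX,HM)=49/4, d(HM,U)=49/2, d(HM,W)=9, d(HM,Y)=17, d(HM,Z)=11/2
iteration 3: select HM,Z (d=11/2); attach at lengths (1/4, 11/4); label the merged cluster HMZ
  updated: d(DX,HMZ)=37/3, d(HMZ,U)=25, d(HMZ,W)=26/3, d(HMZ,Y)=46/3
iteration 4: select HMZ,W (d=26/3); attach at lengths (19/12, 13/3); label the merged cluster HMWZ
  updated: d(DX,HMWZ)=105/8, d(HMWZ,U)=25, d(HMWZ,Y)=75/4
iteration 5: select DX,Y (d=11); attach at lengths (4, 11/2); label the merged cluster DXY
  updated: d(DXY,HMWZ)=15, d(DXY,U)=74/3
iteration 6: select DXY,HMWZ (d=15); attach at lengths (2, 19/6); label the merged cluster DHMWXYZ
  updated: d(DHMWXYZ,U)=174/7
iteration 7: select DHMWXYZ,U (d=174/7); attach at lengths (69/14, 87/7); label the merged cluster DHMUWXYZ
final tree: ((((D:3/2,X:3/2):4,Y:11/2):2,(((H:5/2,M:5/2):1/4,Z:11/4):19/12,W:13/3):19/6):69/14,U:87/7)
total length: 4111/84

5/2,5/2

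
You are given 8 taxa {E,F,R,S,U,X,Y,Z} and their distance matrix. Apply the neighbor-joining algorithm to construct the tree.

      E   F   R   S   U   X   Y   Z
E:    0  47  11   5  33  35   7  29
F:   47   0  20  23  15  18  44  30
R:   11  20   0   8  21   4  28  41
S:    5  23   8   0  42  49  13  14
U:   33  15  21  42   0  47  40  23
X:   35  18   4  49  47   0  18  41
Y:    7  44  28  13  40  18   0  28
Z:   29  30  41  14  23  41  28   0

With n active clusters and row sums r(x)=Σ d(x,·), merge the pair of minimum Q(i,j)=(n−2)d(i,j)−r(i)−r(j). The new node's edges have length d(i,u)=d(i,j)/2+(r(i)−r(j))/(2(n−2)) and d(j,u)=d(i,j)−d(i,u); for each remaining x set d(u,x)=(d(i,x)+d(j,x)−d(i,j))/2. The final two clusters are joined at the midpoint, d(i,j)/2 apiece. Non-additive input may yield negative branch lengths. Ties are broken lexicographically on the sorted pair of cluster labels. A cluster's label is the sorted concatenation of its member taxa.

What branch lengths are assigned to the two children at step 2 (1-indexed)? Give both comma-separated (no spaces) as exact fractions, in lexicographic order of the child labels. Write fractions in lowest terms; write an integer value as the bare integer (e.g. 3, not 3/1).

-47/10,87/10

step 1: merge (F,U) at d=15, Q=-328; branch lengths F→11/2, U→19/2; new cluster FU
  updated: d(E,FU)=65/2, d(FU,R)=13, d(FU,S)=25, d(FU,X)=25, d(FU,Y)=69/2, d(FU,Z)=19
step 2: merge (R,X) at d=4, Q=-257; branch lengths R→-47/10, X→87/10; new cluster RX
  updated: d(E,RX)=21, d(FU,RX)=17, d(RX,S)=53/2, d(RX,Y)=21, d(RX,Z)=39
step 3: merge (FU,RX) at d=17, Q=-369/2; branch lengths FU→143/16, RX→129/16; new cluster FRUX
  updated: d(E,FRUX)=73/4, d(FRUX,S)=69/4, d(FRUX,Y)=77/4, d(FRUX,Z)=41/2
step 4: merge (E,Y) at d=7, Q=-211/2; branch lengths E→13/6, Y→29/6; new cluster EY
  updated: d(EY,FRUX)=61/4, d(EY,S)=11/2, d(EY,Z)=25
step 5: merge (EY,S) at d=11/2, Q=-143/2; branch lengths EY→5, S→1/2; new cluster ESY
  updated: d(ESY,FRUX)=27/2, d(ESY,Z)=67/4
step 6: merge (ESY,FRUX) at d=27/2, Q=-203/4; branch lengths ESY→39/8, FRUX→69/8; new cluster EFRSUXY
  updated: d(EFRSUXY,Z)=95/8
step 7: merge (EFRSUXY,Z) at d=95/8; branch lengths EFRSUXY→95/16, Z→95/16; new cluster EFRSUXYZ
final tree: ((((E:13/6,Y:29/6):5,S:1/2):39/8,((F:11/2,U:19/2):143/16,(R:-47/10,X:87/10):129/16):69/8):95/16,Z:95/16)
total length: 591/8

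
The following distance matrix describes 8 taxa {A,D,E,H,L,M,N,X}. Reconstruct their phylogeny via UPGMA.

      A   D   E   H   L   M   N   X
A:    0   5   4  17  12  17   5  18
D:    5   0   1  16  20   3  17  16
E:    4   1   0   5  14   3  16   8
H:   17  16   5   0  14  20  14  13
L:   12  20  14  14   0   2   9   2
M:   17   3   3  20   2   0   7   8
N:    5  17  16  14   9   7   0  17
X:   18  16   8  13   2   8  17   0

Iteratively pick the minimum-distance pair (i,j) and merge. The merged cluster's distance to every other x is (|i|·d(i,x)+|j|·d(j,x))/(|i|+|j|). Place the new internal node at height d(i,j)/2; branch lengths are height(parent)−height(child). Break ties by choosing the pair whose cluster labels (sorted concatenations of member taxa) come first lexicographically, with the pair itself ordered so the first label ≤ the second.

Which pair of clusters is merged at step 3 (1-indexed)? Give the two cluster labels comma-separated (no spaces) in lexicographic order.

step 1: merge (D,E) at d=1; branch lengths D→1/2, E→1/2; new cluster DE
  updated: d(A,DE)=9/2, d(DE,H)=21/2, d(DE,L)=17, d(DE,M)=3, d(DE,N)=33/2, d(DE,X)=12
step 2: merge (L,M) at d=2; branch lengths L→1, M→1; new cluster LM
  updated: d(A,LM)=29/2, d(DE,LM)=10, d(H,LM)=17, d(LM,N)=8, d(LM,X)=5
step 3: merge (A,DE) at d=9/2; branch lengths A→9/4, DE→7/4; new cluster ADE
  updated: d(ADE,H)=38/3, d(ADE,LM)=23/2, d(ADE,N)=38/3, d(ADE,X)=14
step 4: merge (LM,X) at d=5; branch lengths LM→3/2, X→5/2; new cluster LMX
  updated: d(ADE,LMX)=37/3, d(H,LMX)=47/3, d(LMX,N)=11
step 5: merge (LMX,N) at d=11; branch lengths LMX→3, N→11/2; new cluster LMNX
  updated: d(ADE,LMNX)=149/12, d(H,LMNX)=61/4
step 6: merge (ADE,LMNX) at d=149/12; branch lengths ADE→95/24, LMNX→17/24; new cluster ADELMNX
  updated: d(ADELMNX,H)=99/7
step 7: merge (ADELMNX,H) at d=99/7; branch lengths ADELMNX→145/168, H→99/14; new cluster ADEHLMNX
final tree: (((A:9/4,(D:1/2,E:1/2):7/4):95/24,(((L:1,M:1):3/2,X:5/2):3,N:11/2):17/24):145/168,H:99/14)
total length: 5393/168

A,DE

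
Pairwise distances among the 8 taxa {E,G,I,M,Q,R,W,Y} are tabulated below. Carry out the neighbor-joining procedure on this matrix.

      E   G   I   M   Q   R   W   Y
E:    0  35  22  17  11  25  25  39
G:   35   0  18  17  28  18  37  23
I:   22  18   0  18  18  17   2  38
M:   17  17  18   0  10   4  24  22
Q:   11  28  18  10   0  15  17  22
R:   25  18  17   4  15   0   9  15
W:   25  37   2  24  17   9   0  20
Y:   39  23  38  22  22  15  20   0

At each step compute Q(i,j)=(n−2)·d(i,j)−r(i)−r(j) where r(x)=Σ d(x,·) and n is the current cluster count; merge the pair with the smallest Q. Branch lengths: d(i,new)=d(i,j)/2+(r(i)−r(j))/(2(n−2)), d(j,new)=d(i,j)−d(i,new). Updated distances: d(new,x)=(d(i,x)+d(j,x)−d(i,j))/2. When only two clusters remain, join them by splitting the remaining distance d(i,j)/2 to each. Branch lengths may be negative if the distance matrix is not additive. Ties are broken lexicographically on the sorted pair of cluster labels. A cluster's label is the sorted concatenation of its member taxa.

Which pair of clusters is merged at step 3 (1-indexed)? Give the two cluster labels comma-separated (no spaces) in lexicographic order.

step 1: merge (I,W) at d=2, Q=-255; branch lengths I→11/12, W→13/12; new cluster IW
  updated: d(E,IW)=45/2, d(G,IW)=53/2, d(IW,M)=20, d(IW,Q)=33/2, d(IW,R)=12, d(IW,Y)=28
step 2: merge (E,Q) at d=11, Q=-197; branch lengths E→51/5, Q→4/5; new cluster EQ
  updated: d(EQ,G)=26, d(EQ,IW)=14, d(EQ,M)=8, d(EQ,R)=29/2, d(EQ,Y)=25
step 3: merge (EQ,IW) at d=14, Q=-132; branch lengths EQ→43/8, IW→69/8; new cluster EIQW
  updated: d(EIQW,G)=77/4, d(EIQW,M)=7, d(EIQW,R)=25/4, d(EIQW,Y)=39/2
step 4: merge (G,Y) at d=23, Q=-351/4; branch lengths G→89/8, Y→95/8; new cluster GY
  updated: d(EIQW,GY)=63/8, d(GY,M)=8, d(GY,R)=5
step 5: merge (EIQW,GY) at d=63/8, Q=-105/4; branch lengths EIQW→4, GY→31/8; new cluster EGIQWY
  updated: d(EGIQWY,M)=57/16, d(EGIQWY,R)=27/16
step 6: merge (EGIQWY,M) at d=57/16, Q=-37/4; branch lengths EGIQWY→5/8, M→47/16; new cluster EGIMQWY
  updated: d(EGIMQWY,R)=17/16
step 7: merge (EGIMQWY,R) at d=17/16; branch lengths EGIMQWY→17/32, R→17/32; new cluster EGIMQRWY
final tree: (((((E:51/5,Q:4/5):43/8,(I:11/12,W:13/12):69/8):4,(G:89/8,Y:95/8):31/8):5/8,M:47/16):17/32,R:17/32)
total length: 125/2

EQ,IW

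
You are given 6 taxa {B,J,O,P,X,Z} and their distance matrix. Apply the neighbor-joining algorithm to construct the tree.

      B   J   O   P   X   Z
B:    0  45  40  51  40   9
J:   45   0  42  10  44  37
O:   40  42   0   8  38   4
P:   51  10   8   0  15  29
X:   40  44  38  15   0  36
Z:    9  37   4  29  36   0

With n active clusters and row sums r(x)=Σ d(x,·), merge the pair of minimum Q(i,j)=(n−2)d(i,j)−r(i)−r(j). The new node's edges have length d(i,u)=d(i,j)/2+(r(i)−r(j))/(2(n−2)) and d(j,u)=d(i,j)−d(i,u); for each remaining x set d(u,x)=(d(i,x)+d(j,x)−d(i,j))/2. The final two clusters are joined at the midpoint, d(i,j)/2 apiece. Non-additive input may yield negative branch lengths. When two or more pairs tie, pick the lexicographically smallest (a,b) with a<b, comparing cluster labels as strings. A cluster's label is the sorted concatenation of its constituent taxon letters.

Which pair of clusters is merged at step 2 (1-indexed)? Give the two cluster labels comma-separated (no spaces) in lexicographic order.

BZ,O

iteration 1: select B,Z (d=9, Q=-264); attach at lengths (53/4, -17/4); label the merged cluster BZ
  updated: d(BZ,J)=73/2, d(BZ,O)=35/2, d(BZ,P)=71/2, d(BZ,X)=67/2
iteration 2: select BZ,O (d=35/2, Q=-176); attach at lengths (35/3, 35/6); label the merged cluster BOZ
  updated: d(BOZ,J)=61/2, d(BOZ,P)=13, d(BOZ,X)=27
iteration 3: select BOZ,X (d=27, Q=-205/2); attach at lengths (77/8, 139/8); label the merged cluster BOXZ
  updated: d(BOXZ,J)=95/4, d(BOXZ,P)=1/2
iteration 4: select BOXZ,J (d=95/4, Q=-137/4); attach at lengths (57/8, 133/8); label the merged cluster BJOXZ
  updated: d(BJOXZ,P)=-53/8
iteration 5: select BJOXZ,P (d=-53/8); attach at lengths (-53/16, -53/16); label the merged cluster BJOPXZ
final tree: (((((B:53/4,Z:-17/4):35/3,O:35/6):77/8,X:139/8):57/8,J:133/8):-53/16,P:-53/16)
total length: 565/8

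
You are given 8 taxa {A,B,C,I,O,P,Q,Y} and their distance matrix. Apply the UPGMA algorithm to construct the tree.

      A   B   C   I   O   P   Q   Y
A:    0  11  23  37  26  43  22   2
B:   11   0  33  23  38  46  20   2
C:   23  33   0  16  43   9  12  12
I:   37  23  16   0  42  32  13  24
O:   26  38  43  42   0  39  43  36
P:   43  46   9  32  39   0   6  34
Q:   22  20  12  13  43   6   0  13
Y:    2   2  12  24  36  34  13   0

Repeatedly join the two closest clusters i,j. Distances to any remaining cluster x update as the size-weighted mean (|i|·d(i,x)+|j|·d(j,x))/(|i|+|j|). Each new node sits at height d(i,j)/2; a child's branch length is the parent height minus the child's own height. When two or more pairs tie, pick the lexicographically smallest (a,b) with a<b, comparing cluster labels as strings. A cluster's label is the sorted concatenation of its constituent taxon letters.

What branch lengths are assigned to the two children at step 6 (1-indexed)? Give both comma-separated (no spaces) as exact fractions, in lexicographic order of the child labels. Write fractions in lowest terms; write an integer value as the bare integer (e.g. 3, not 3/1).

21/2,43/12

1. join A+Y (d=2) ⇒ AY; edges |A|=1, |Y|=1
  updated: d(AY,B)=13/2, d(AY,C)=35/2, d(AY,I)=61/2, d(AY,O)=31, d(AY,P)=77/2, d(AY,Q)=35/2
2. join P+Q (d=6) ⇒ PQ; edges |P|=3, |Q|=3
  updated: d(AY,PQ)=28, d(B,PQ)=33, d(C,PQ)=21/2, d(I,PQ)=45/2, d(O,PQ)=41
3. join AY+B (d=13/2) ⇒ ABY; edges |AY|=9/4, |B|=13/4
  updated: d(ABY,C)=68/3, d(ABY,I)=28, d(ABY,O)=100/3, d(ABY,PQ)=89/3
4. join C+PQ (d=21/2) ⇒ CPQ; edges |C|=21/4, |PQ|=9/4
  updated: d(ABY,CPQ)=82/3, d(CPQ,I)=61/3, d(CPQ,O)=125/3
5. join CPQ+I (d=61/3) ⇒ CIPQ; edges |CPQ|=59/12, |I|=61/6
  updated: d(ABY,CIPQ)=55/2, d(CIPQ,O)=167/4
6. join ABY+CIPQ (d=55/2) ⇒ ABCIPQY; edges |ABY|=21/2, |CIPQ|=43/12
  updated: d(ABCIPQY,O)=267/7
7. join ABCIPQY+O (d=267/7) ⇒ ABCIOPQY; edges |ABCIPQY|=149/28, |O|=267/14
final tree: ((((A:1,Y:1):9/4,B:13/4):21/2,((C:21/4,(P:3,Q:3):9/4):59/12,I:61/6):43/12):149/28,O:267/14)
total length: 6263/84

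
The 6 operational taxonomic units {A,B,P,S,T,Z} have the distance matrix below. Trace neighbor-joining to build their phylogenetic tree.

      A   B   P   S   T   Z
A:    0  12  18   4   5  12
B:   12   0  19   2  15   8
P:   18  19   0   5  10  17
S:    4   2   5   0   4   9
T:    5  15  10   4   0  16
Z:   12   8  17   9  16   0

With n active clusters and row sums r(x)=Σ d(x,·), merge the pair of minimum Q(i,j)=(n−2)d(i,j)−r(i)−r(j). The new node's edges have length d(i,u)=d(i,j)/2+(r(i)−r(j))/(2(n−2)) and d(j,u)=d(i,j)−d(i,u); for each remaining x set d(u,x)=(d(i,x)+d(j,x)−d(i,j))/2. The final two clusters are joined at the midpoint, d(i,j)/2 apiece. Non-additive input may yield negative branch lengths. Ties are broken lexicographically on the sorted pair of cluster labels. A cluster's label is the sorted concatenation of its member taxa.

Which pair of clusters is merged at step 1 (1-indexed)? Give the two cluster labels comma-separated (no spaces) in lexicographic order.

B,Z

iteration 1: select B,Z (d=8, Q=-86); attach at lengths (13/4, 19/4); label the merged cluster BZ
  updated: d(A,BZ)=8, d(BZ,P)=14, d(BZ,S)=3/2, d(BZ,T)=23/2
iteration 2: select A,T (d=5, Q=-101/2); attach at lengths (13/4, 7/4); label the merged cluster AT
  updated: d(AT,BZ)=29/4, d(AT,P)=23/2, d(AT,S)=3/2
iteration 3: select AT,BZ (d=29/4, Q=-57/2); attach at lengths (3, 17/4); label the merged cluster ABTZ
  updated: d(ABTZ,P)=73/8, d(ABTZ,S)=-17/8
iteration 4: select ABTZ,P (d=73/8, Q=-12); attach at lengths (1, 65/8); label the merged cluster ABPTZ
  updated: d(ABPTZ,S)=-25/8
iteration 5: select ABPTZ,S (d=-25/8); attach at lengths (-25/16, -25/16); label the merged cluster ABPSTZ
final tree: ((((A:13/4,T:7/4):3,(B:13/4,Z:19/4):17/4):1,P:65/8):-25/16,S:-25/16)
total length: 105/4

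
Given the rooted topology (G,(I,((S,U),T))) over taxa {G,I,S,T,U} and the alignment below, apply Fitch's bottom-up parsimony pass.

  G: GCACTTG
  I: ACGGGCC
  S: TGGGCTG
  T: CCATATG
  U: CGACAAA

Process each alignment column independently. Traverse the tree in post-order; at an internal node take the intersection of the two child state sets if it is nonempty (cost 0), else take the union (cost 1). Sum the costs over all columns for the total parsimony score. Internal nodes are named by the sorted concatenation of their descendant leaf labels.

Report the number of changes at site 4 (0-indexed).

3

[col 0] SU: children S:{T}, U:{C} ∪→ {C,T}; cost 1
[col 0] STU: children SU:{C,T}, T:{C} ∩→ {C}; cost 0
[col 0] ISTU: children I:{A}, STU:{C} ∪→ {A,C}; cost 1
[col 0] GISTU: children G:{G}, ISTU:{A,C} ∪→ {A,C,G}; cost 1
[col 1] SU: children S:{G}, U:{G} ∩→ {G}; cost 0
[col 1] STU: children SU:{G}, T:{C} ∪→ {C,G}; cost 1
[col 1] ISTU: children I:{C}, STU:{C,G} ∩→ {C}; cost 0
[col 1] GISTU: children G:{C}, ISTU:{C} ∩→ {C}; cost 0
[col 2] SU: children S:{G}, U:{A} ∪→ {A,G}; cost 1
[col 2] STU: children SU:{A,G}, T:{A} ∩→ {A}; cost 0
[col 2] ISTU: children I:{G}, STU:{A} ∪→ {A,G}; cost 1
[col 2] GISTU: children G:{A}, ISTU:{A,G} ∩→ {A}; cost 0
[col 3] SU: children S:{G}, U:{C} ∪→ {C,G}; cost 1
[col 3] STU: children SU:{C,G}, T:{T} ∪→ {C,G,T}; cost 1
[col 3] ISTU: children I:{G}, STU:{C,G,T} ∩→ {G}; cost 0
[col 3] GISTU: children G:{C}, ISTU:{G} ∪→ {C,G}; cost 1
[col 4] SU: children S:{C}, U:{A} ∪→ {A,C}; cost 1
[col 4] STU: children SU:{A,C}, T:{A} ∩→ {A}; cost 0
[col 4] ISTU: children I:{G}, STU:{A} ∪→ {A,G}; cost 1
[col 4] GISTU: children G:{T}, ISTU:{A,G} ∪→ {A,G,T}; cost 1
[col 5] SU: children S:{T}, U:{A} ∪→ {A,T}; cost 1
[col 5] STU: children SU:{A,T}, T:{T} ∩→ {T}; cost 0
[col 5] ISTU: children I:{C}, STU:{T} ∪→ {C,T}; cost 1
[col 5] GISTU: children G:{T}, ISTU:{C,T} ∩→ {T}; cost 0
[col 6] SU: children S:{G}, U:{A} ∪→ {A,G}; cost 1
[col 6] STU: children SU:{A,G}, T:{G} ∩→ {G}; cost 0
[col 6] ISTU: children I:{C}, STU:{G} ∪→ {C,G}; cost 1
[col 6] GISTU: children G:{G}, ISTU:{C,G} ∩→ {G}; cost 0
per-site changes: [3, 1, 2, 3, 3, 2, 2]; total = 16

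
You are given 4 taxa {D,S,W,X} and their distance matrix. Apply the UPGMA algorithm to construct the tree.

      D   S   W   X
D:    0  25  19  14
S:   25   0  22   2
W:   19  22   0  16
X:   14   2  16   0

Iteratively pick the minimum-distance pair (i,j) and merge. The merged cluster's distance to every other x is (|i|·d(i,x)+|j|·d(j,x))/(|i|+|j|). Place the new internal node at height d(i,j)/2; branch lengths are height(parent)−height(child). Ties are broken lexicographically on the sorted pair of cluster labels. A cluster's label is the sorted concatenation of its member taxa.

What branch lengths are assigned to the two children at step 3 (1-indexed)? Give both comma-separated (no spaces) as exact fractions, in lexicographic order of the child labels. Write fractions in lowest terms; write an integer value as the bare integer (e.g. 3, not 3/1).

iteration 1: select S,X (d=2); attach at lengths (1, 1); label the merged cluster SX
  updated: d(D,SX)=39/2, d(SX,W)=19
iteration 2: select D,W (d=19); attach at lengths (19/2, 19/2); label the merged cluster DW
  updated: d(DW,SX)=77/4
iteration 3: select DW,SX (d=77/4); attach at lengths (1/8, 69/8); label the merged cluster DSWX
final tree: ((D:19/2,W:19/2):1/8,(S:1,X:1):69/8)
total length: 119/4

1/8,69/8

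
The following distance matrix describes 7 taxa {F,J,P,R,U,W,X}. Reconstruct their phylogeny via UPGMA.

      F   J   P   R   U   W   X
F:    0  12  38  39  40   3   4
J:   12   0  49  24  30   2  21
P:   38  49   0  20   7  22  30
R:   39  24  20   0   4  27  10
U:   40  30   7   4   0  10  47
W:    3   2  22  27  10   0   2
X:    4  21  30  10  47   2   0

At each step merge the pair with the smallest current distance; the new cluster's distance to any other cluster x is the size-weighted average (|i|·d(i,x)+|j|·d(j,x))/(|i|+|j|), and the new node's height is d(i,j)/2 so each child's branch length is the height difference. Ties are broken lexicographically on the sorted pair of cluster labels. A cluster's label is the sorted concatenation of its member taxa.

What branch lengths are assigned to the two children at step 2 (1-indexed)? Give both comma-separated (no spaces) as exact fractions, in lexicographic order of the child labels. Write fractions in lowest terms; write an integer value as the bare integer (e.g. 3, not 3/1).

iteration 1: select J,W (d=2); attach at lengths (1, 1); label the merged cluster JW
  updated: d(F,JW)=15/2, d(JW,P)=71/2, d(JW,R)=51/2, d(JW,U)=20, d(JW,X)=23/2
iteration 2: select F,X (d=4); attach at lengths (2, 2); label the merged cluster FX
  updated: d(FX,JW)=19/2, d(FX,P)=34, d(FX,R)=49/2, d(FX,U)=87/2
iteration 3: select R,U (d=4); attach at lengths (2, 2); label the merged cluster RU
  updated: d(FX,RU)=34, d(JW,RU)=91/4, d(P,RU)=27/2
iteration 4: select FX,JW (d=19/2); attach at lengths (11/4, 15/4); label the merged cluster FJWX
  updated: d(FJWX,P)=139/4, d(FJWX,RU)=227/8
iteration 5: select P,RU (d=27/2); attach at lengths (27/4, 19/4); label the merged cluster PRU
  updated: d(FJWX,PRU)=61/2
iteration 6: select FJWX,PRU (d=61/2); attach at lengths (21/2, 17/2); label the merged cluster FJPRUWX
final tree: (((F:2,X:2):11/4,(J:1,W:1):15/4):21/2,(P:27/4,(R:2,U:2):19/4):17/2)
total length: 47

2,2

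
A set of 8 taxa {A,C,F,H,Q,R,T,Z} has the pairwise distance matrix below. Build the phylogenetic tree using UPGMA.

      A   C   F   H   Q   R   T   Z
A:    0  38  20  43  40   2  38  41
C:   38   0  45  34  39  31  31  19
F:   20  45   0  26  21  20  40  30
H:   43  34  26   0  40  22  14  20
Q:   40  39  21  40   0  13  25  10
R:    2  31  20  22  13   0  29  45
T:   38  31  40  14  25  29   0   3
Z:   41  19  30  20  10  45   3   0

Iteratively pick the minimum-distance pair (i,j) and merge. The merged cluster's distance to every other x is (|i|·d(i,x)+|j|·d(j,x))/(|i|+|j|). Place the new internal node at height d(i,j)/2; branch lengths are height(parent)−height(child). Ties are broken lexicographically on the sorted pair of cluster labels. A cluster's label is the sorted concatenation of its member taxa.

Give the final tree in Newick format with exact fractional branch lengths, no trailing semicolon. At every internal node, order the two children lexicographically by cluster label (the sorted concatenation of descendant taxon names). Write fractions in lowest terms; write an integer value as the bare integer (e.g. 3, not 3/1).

((((A:1,R:1):9,F:10):7/3,Q:37/3):221/48,(C:14,(H:17/2,(T:3/2,Z:3/2):7):11/2):47/16)

iteration 1: select A,R (d=2); attach at lengths (1, 1); label the merged cluster AR
  updated: d(AR,C)=69/2, d(AR,F)=20, d(AR,H)=65/2, d(AR,Q)=53/2, d(AR,T)=67/2, d(AR,Z)=43
iteration 2: select T,Z (d=3); attach at lengths (3/2, 3/2); label the merged cluster TZ
  updated: d(AR,TZ)=153/4, d(C,TZ)=25, d(F,TZ)=35, d(H,TZ)=17, d(Q,TZ)=35/2
iteration 3: select H,TZ (d=17); attach at lengths (17/2, 7); label the merged cluster HTZ
  updated: d(AR,HTZ)=109/3, d(C,HTZ)=28, d(F,HTZ)=32, d(HTZ,Q)=25
iteration 4: select AR,F (d=20); attach at lengths (9, 10); label the merged cluster AFR
  updated: d(AFR,C)=38, d(AFR,HTZ)=314/9, d(AFR,Q)=74/3
iteration 5: select AFR,Q (d=74/3); attach at lengths (7/3, 37/3); label the merged cluster AFQR
  updated: d(AFQR,C)=153/4, d(AFQR,HTZ)=389/12
iteration 6: select C,HTZ (d=28); attach at lengths (14, 11/2); label the merged cluster CHTZ
  updated: d(AFQR,CHTZ)=271/8
iteration 7: select AFQR,CHTZ (d=271/8); attach at lengths (221/48, 47/16); label the merged cluster ACFHQRTZ
final tree: ((((A:1,R:1):9,F:10):7/3,Q:37/3):221/48,(C:14,(H:17/2,(T:3/2,Z:3/2):7):11/2):47/16)
total length: 1949/24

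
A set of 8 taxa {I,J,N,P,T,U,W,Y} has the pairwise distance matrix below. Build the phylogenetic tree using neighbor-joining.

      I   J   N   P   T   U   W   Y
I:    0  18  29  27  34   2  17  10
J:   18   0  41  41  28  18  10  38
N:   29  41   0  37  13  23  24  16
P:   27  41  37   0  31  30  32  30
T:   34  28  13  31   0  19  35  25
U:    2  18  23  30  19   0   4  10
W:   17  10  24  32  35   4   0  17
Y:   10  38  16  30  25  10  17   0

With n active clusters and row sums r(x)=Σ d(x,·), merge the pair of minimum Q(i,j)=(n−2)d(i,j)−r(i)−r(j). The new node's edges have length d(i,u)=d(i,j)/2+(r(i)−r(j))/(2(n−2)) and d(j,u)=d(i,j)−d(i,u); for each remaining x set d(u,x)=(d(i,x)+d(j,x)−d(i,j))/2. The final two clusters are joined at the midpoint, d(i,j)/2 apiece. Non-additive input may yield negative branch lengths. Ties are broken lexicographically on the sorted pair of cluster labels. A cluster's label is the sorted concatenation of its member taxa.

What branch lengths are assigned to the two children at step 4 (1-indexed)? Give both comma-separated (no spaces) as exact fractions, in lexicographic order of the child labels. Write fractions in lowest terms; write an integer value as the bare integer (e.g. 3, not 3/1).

61/24,137/24

step 1: merge (N,T) at d=13, Q=-290; branch lengths N→19/3, T→20/3; new cluster NT
  updated: d(I,NT)=25, d(J,NT)=28, d(NT,P)=55/2, d(NT,U)=29/2, d(NT,W)=23, d(NT,Y)=14
step 2: merge (J,W) at d=10, Q=-206; branch lengths J→10, W→0; new cluster JW
  updated: d(I,JW)=25/2, d(JW,NT)=41/2, d(JW,P)=63/2, d(JW,U)=6, d(JW,Y)=45/2
step 3: merge (NT,P) at d=55/2, Q=-275/2; branch lengths NT→131/16, P→309/16; new cluster NPT
  updated: d(I,NPT)=49/4, d(JW,NPT)=49/4, d(NPT,U)=17/2, d(NPT,Y)=33/4
step 4: merge (NPT,Y) at d=33/4, Q=-269/4; branch lengths NPT→61/24, Y→137/24; new cluster NPTY
  updated: d(I,NPTY)=7, d(JW,NPTY)=53/4, d(NPTY,U)=41/8
step 5: merge (I,NPTY) at d=7, Q=-263/8; branch lengths I→81/32, NPTY→143/32; new cluster INPTY
  updated: d(INPTY,JW)=75/8, d(INPTY,U)=1/16
step 6: merge (INPTY,JW) at d=75/8, Q=-247/16; branch lengths INPTY→55/32, JW→245/32; new cluster IJNPTWY
  updated: d(IJNPTWY,U)=-53/32
step 7: merge (IJNPTWY,U) at d=-53/32; branch lengths IJNPTWY→-53/64, U→-53/64; new cluster IJNPTUWY
final tree: (((I:81/32,(((N:19/3,T:20/3):131/16,P:309/16):61/24,Y:137/24):143/32):55/32,(J:10,W:0):245/32):-53/64,U:-53/64)
total length: 2351/32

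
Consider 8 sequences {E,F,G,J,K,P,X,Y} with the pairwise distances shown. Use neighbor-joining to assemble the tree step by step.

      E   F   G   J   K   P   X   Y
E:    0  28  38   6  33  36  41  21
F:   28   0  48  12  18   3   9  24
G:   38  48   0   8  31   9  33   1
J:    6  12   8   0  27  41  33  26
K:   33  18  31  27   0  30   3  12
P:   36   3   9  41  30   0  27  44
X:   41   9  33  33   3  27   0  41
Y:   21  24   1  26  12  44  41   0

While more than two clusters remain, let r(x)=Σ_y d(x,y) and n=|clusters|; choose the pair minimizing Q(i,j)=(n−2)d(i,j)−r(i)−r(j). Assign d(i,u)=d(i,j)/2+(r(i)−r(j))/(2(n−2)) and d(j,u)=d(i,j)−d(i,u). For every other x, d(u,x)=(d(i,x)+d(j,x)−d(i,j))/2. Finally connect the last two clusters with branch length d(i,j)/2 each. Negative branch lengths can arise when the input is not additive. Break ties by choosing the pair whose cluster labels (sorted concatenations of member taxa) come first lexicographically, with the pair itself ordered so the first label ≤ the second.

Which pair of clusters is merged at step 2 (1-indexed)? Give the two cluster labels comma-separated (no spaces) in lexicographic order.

E,J

1. join G+Y (d=1, Q=-331) ⇒ GY; edges |G|=5/12, |Y|=7/12
  updated: d(E,GY)=29, d(F,GY)=71/2, d(GY,J)=33/2, d(GY,K)=21, d(GY,P)=26, d(GY,X)=73/2
2. join E+J (d=6, Q=-557/2) ⇒ EJ; edges |E|=27/4, |J|=-3/4
  updated: d(EJ,F)=17, d(EJ,GY)=79/4, d(EJ,K)=27, d(EJ,P)=71/2, d(EJ,X)=34
3. join K+X (d=3, Q=-393/2) ⇒ KX; edges |K|=3/16, |X|=45/16
  updated: d(EJ,KX)=29, d(F,KX)=12, d(GY,KX)=109/4, d(KX,P)=27
4. join EJ+GY (d=79/4, Q=-301/2) ⇒ EGJY; edges |EJ|=26/3, |GY|=133/12
  updated: d(EGJY,F)=131/8, d(EGJY,KX)=73/4, d(EGJY,P)=167/8
5. join EGJY+KX (d=73/4, Q=-305/4) ⇒ EGJKXY; edges |EGJY|=139/16, |KX|=153/16
  updated: d(EGJKXY,F)=81/16, d(EGJKXY,P)=237/16
6. join EGJKXY+F (d=81/16, Q=-183/8) ⇒ EFGJKXY; edges |EGJKXY|=135/16, |F|=-27/8
  updated: d(EFGJKXY,P)=51/8
7. join EFGJKXY+P (d=51/8) ⇒ EFGJKPXY; edges |EFGJKXY|=51/16, |P|=51/16
final tree: (((((E:27/4,J:-3/4):26/3,(G:5/12,Y:7/12):133/12):139/16,(K:3/16,X:45/16):153/16):135/16,F:-27/8):51/16,P:51/16)
total length: 951/16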